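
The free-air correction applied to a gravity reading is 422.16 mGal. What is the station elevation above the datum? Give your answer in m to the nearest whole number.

h = 422.16 / 0.3086 = 1367.98 m

1368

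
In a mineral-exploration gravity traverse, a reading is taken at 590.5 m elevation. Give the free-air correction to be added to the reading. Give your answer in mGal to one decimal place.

182.2

Free-air correction = 0.3086 × 590.5 = 182.2 mGal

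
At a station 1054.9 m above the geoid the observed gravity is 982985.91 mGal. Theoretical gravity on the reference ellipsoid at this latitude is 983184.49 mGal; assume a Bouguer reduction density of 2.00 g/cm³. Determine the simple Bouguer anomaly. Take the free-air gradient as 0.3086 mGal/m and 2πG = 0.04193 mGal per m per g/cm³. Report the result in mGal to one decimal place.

Free-air correction = 0.3086 × 1054.9 = 325.54 mGal
Free-air anomaly = 982985.91 − 983184.49 + (325.54) = 126.96 mGal
Bouguer slab correction = 0.04193 × 2.00 × 1054.9 = 88.46 mGal
Simple Bouguer anomaly = 126.96 − (88.46) = 38.50 mGal

38.5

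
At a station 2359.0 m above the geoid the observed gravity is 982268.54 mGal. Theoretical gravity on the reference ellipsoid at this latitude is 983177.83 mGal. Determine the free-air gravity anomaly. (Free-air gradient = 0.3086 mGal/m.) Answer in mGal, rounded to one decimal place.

-181.3

Free-air correction = 0.3086 × 2359.0 = 727.99 mGal
Free-air anomaly = 982268.54 − 983177.83 + (727.99) = -181.30 mGal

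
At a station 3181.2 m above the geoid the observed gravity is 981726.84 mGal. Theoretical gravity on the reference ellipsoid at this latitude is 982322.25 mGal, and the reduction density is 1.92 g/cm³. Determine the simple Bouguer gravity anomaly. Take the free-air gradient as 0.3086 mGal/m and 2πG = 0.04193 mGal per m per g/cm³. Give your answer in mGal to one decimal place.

130.2

Free-air correction = 0.3086 × 3181.2 = 981.72 mGal
Free-air anomaly = 981726.84 − 982322.25 + (981.72) = 386.31 mGal
Bouguer slab correction = 0.04193 × 1.92 × 3181.2 = 256.10 mGal
Simple Bouguer anomaly = 386.31 − (256.10) = 130.21 mGal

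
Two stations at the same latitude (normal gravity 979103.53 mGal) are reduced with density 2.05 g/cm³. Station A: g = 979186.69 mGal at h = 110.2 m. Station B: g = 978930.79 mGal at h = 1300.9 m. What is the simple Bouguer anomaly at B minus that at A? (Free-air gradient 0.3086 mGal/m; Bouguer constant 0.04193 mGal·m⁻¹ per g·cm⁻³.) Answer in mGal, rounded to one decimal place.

Δg_SB(A) = 979186.69 − 979103.53 + 0.3086×110.2 − 0.04193×2.05×110.2 = 107.70 mGal
Δg_SB(B) = 978930.79 − 979103.53 + 0.3086×1300.9 − 0.04193×2.05×1300.9 = 116.90 mGal
Difference = 116.90 − (107.70) = 9.20 mGal

9.2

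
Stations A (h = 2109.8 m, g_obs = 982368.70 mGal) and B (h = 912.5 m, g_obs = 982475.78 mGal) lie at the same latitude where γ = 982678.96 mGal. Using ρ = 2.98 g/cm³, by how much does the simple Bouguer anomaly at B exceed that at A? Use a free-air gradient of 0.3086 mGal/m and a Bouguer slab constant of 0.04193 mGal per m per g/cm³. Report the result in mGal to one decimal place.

-112.8

Δg_SB(A) = 982368.70 − 982678.96 + 0.3086×2109.8 − 0.04193×2.98×2109.8 = 77.20 mGal
Δg_SB(B) = 982475.78 − 982678.96 + 0.3086×912.5 − 0.04193×2.98×912.5 = -35.60 mGal
Difference = -35.60 − (77.20) = -112.80 mGal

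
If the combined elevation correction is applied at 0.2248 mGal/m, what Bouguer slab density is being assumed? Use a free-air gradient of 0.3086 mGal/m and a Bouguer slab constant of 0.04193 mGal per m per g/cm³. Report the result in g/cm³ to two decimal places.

0.2248 = 0.3086 − 0.04193 × ρ
ρ = (0.3086 − 0.2248) / 0.04193 = 2.00 g/cm³

2.00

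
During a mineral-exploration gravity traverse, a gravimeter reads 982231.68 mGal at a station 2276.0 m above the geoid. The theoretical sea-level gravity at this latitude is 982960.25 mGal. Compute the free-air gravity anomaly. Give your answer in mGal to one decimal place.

Free-air correction = 0.3086 × 2276.0 = 702.37 mGal
Free-air anomaly = 982231.68 − 982960.25 + (702.37) = -26.20 mGal

-26.2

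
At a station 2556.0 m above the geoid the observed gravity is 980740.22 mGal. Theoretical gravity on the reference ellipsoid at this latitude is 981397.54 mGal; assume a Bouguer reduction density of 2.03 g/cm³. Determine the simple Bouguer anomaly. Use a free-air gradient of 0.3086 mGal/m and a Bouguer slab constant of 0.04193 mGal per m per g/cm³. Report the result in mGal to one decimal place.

-86.1

Free-air correction = 0.3086 × 2556.0 = 788.78 mGal
Free-air anomaly = 980740.22 − 981397.54 + (788.78) = 131.46 mGal
Bouguer slab correction = 0.04193 × 2.03 × 2556.0 = 217.56 mGal
Simple Bouguer anomaly = 131.46 − (217.56) = -86.10 mGal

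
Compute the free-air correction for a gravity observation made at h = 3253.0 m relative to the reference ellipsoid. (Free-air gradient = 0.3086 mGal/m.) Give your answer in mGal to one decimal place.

1003.9

Free-air correction = 0.3086 × 3253.0 = 1003.9 mGal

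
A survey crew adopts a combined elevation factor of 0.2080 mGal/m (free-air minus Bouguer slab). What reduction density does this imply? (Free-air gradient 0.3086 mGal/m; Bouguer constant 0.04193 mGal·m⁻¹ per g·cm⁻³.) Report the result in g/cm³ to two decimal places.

0.2080 = 0.3086 − 0.04193 × ρ
ρ = (0.3086 − 0.2080) / 0.04193 = 2.40 g/cm³

2.40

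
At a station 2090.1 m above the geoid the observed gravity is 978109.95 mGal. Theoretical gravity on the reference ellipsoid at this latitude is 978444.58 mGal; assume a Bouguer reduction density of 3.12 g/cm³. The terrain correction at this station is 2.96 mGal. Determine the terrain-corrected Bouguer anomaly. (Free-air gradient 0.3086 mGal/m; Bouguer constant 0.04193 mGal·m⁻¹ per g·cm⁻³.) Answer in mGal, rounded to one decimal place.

Free-air correction = 0.3086 × 2090.1 = 645.00 mGal
Free-air anomaly = 978109.95 − 978444.58 + (645.00) = 310.37 mGal
Bouguer slab correction = 0.04193 × 3.12 × 2090.1 = 273.43 mGal
Simple Bouguer anomaly = 310.37 − (273.43) = 36.94 mGal
Complete Bouguer anomaly = 36.94 + 2.96 = 39.90 mGal

39.9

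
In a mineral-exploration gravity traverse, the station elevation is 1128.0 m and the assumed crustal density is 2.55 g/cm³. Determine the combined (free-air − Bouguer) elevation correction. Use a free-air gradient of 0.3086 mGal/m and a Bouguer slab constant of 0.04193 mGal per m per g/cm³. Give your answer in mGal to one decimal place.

227.5

Combined gradient = 0.3086 − 0.04193 × 2.55 = 0.2016785 mGal/m
Combined elevation correction = 0.2016785 × 1128.0 = 227.5 mGal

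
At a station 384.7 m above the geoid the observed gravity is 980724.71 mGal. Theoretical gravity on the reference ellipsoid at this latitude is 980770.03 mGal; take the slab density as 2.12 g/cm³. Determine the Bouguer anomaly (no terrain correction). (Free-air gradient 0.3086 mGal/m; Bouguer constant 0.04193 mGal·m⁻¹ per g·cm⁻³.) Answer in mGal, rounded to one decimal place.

Free-air correction = 0.3086 × 384.7 = 118.72 mGal
Free-air anomaly = 980724.71 − 980770.03 + (118.72) = 73.40 mGal
Bouguer slab correction = 0.04193 × 2.12 × 384.7 = 34.20 mGal
Simple Bouguer anomaly = 73.40 − (34.20) = 39.20 mGal

39.2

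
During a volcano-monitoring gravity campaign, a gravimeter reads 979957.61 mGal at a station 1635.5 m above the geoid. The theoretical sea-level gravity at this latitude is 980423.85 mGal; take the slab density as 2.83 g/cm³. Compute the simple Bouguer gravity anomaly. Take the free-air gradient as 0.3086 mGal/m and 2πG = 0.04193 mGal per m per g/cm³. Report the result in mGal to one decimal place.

Free-air correction = 0.3086 × 1635.5 = 504.72 mGal
Free-air anomaly = 979957.61 − 980423.85 + (504.72) = 38.48 mGal
Bouguer slab correction = 0.04193 × 2.83 × 1635.5 = 194.07 mGal
Simple Bouguer anomaly = 38.48 − (194.07) = -155.59 mGal

-155.6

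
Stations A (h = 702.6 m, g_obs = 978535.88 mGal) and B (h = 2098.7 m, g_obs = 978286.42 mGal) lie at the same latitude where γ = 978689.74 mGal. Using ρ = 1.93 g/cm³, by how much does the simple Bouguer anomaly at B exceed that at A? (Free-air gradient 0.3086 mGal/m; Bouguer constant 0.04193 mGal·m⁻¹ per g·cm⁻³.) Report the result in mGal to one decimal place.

Δg_SB(A) = 978535.88 − 978689.74 + 0.3086×702.6 − 0.04193×1.93×702.6 = 6.10 mGal
Δg_SB(B) = 978286.42 − 978689.74 + 0.3086×2098.7 − 0.04193×1.93×2098.7 = 74.50 mGal
Difference = 74.50 − (6.10) = 68.40 mGal

68.4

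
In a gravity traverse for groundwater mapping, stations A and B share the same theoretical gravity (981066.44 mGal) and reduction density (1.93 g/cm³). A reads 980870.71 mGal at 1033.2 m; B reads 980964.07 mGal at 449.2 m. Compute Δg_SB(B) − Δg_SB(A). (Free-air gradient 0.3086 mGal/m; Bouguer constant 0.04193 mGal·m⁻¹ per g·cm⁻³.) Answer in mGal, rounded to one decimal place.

Δg_SB(A) = 980870.71 − 981066.44 + 0.3086×1033.2 − 0.04193×1.93×1033.2 = 39.50 mGal
Δg_SB(B) = 980964.07 − 981066.44 + 0.3086×449.2 − 0.04193×1.93×449.2 = -0.10 mGal
Difference = -0.10 − (39.50) = -39.60 mGal

-39.6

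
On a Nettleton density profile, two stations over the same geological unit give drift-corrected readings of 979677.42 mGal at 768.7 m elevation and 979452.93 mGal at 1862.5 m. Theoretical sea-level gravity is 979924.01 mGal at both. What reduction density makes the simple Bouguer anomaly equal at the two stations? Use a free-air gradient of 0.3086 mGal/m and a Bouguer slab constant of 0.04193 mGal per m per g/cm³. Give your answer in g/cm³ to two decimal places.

2.47

Δg_obs = 979452.93 − 979677.42 = -224.49 mGal over Δh = 1862.5 − 768.7 = 1093.8 m
Equal Bouguer anomalies ⇒ Δg_obs + (0.3086 − 0.04193ρ)·Δh = 0
0.3086 − 0.04193ρ = −Δg_obs/Δh = 0.20524
ρ = (0.3086 − 0.20524) / 0.04193 = 2.47 g/cm³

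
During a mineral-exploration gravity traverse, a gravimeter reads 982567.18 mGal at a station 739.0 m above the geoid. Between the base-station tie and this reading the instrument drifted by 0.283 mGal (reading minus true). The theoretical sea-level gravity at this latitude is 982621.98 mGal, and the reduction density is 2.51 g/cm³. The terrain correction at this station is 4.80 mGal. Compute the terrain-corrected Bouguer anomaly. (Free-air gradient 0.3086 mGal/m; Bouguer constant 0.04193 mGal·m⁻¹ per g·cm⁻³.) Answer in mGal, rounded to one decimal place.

100.0

Drift-corrected reading = 982567.18 − (0.283) = 982566.897 mGal
Free-air correction = 0.3086 × 739.0 = 228.06 mGal
Free-air anomaly = 982566.897 − 982621.98 + (228.06) = 172.977 mGal
Bouguer slab correction = 0.04193 × 2.51 × 739.0 = 77.78 mGal
Simple Bouguer anomaly = 172.977 − (77.78) = 95.197 mGal
Complete Bouguer anomaly = 95.197 + 4.80 = 99.997 mGal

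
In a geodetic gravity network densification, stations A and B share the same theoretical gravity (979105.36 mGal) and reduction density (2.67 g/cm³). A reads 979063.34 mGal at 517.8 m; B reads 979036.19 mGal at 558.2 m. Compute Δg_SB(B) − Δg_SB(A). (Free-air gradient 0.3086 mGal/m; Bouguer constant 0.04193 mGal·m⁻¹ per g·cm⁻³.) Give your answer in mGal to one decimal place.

Δg_SB(A) = 979063.34 − 979105.36 + 0.3086×517.8 − 0.04193×2.67×517.8 = 59.80 mGal
Δg_SB(B) = 979036.19 − 979105.36 + 0.3086×558.2 − 0.04193×2.67×558.2 = 40.60 mGal
Difference = 40.60 − (59.80) = -19.20 mGal

-19.2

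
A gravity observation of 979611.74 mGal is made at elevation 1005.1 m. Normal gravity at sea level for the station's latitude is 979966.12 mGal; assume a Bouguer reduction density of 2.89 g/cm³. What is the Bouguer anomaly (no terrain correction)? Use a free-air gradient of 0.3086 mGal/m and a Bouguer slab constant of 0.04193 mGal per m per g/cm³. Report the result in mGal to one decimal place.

-166.0

Free-air correction = 0.3086 × 1005.1 = 310.17 mGal
Free-air anomaly = 979611.74 − 979966.12 + (310.17) = -44.21 mGal
Bouguer slab correction = 0.04193 × 2.89 × 1005.1 = 121.80 mGal
Simple Bouguer anomaly = -44.21 − (121.80) = -166.01 mGal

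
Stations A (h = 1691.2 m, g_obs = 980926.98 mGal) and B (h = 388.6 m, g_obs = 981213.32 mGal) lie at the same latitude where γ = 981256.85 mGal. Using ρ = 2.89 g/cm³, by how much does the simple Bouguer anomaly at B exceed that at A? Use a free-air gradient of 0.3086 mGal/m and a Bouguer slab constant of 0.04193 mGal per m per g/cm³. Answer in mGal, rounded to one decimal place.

Δg_SB(A) = 980926.98 − 981256.85 + 0.3086×1691.2 − 0.04193×2.89×1691.2 = -12.90 mGal
Δg_SB(B) = 981213.32 − 981256.85 + 0.3086×388.6 − 0.04193×2.89×388.6 = 29.30 mGal
Difference = 29.30 − (-12.90) = 42.20 mGal

42.2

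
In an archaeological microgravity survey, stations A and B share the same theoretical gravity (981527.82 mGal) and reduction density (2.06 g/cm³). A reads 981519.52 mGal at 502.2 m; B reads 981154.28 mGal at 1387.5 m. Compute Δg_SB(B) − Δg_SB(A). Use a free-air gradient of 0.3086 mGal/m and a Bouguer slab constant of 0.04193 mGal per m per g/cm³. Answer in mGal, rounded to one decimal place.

Δg_SB(A) = 981519.52 − 981527.82 + 0.3086×502.2 − 0.04193×2.06×502.2 = 103.30 mGal
Δg_SB(B) = 981154.28 − 981527.82 + 0.3086×1387.5 − 0.04193×2.06×1387.5 = -65.20 mGal
Difference = -65.20 − (103.30) = -168.50 mGal

-168.5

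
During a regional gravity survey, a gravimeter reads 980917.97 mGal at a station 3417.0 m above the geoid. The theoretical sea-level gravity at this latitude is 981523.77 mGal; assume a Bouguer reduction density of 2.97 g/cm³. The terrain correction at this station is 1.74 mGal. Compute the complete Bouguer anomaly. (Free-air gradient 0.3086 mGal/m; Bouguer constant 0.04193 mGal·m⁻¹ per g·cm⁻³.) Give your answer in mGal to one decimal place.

Free-air correction = 0.3086 × 3417.0 = 1054.49 mGal
Free-air anomaly = 980917.97 − 981523.77 + (1054.49) = 448.69 mGal
Bouguer slab correction = 0.04193 × 2.97 × 3417.0 = 425.53 mGal
Simple Bouguer anomaly = 448.69 − (425.53) = 23.16 mGal
Complete Bouguer anomaly = 23.16 + 1.74 = 24.90 mGal

24.9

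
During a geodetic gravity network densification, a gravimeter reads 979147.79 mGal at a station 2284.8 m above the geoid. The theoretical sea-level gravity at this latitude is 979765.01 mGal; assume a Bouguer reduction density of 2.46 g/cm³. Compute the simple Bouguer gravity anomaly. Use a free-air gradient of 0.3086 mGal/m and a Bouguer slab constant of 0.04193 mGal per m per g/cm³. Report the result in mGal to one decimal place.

-147.8

Free-air correction = 0.3086 × 2284.8 = 705.09 mGal
Free-air anomaly = 979147.79 − 979765.01 + (705.09) = 87.87 mGal
Bouguer slab correction = 0.04193 × 2.46 × 2284.8 = 235.67 mGal
Simple Bouguer anomaly = 87.87 − (235.67) = -147.80 mGal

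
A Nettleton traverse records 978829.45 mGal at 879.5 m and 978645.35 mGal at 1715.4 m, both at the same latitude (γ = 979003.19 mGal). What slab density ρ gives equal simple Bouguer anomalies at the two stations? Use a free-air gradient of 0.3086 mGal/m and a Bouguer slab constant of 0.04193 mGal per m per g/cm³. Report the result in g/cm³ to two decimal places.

2.11

Δg_obs = 978645.35 − 978829.45 = -184.10 mGal over Δh = 1715.4 − 879.5 = 835.9 m
Equal Bouguer anomalies ⇒ Δg_obs + (0.3086 − 0.04193ρ)·Δh = 0
0.3086 − 0.04193ρ = −Δg_obs/Δh = 0.22024
ρ = (0.3086 − 0.22024) / 0.04193 = 2.11 g/cm³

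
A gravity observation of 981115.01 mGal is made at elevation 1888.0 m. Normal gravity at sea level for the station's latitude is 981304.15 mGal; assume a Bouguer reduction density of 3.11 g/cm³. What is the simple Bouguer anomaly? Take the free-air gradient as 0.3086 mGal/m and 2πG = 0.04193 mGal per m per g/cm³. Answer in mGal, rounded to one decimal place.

147.3

Free-air correction = 0.3086 × 1888.0 = 582.64 mGal
Free-air anomaly = 981115.01 − 981304.15 + (582.64) = 393.50 mGal
Bouguer slab correction = 0.04193 × 3.11 × 1888.0 = 246.20 mGal
Simple Bouguer anomaly = 393.50 − (246.20) = 147.30 mGal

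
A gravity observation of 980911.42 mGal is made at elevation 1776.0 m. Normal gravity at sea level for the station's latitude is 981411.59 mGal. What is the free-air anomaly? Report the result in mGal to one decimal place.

47.9

Free-air correction = 0.3086 × 1776.0 = 548.07 mGal
Free-air anomaly = 980911.42 − 981411.59 + (548.07) = 47.90 mGal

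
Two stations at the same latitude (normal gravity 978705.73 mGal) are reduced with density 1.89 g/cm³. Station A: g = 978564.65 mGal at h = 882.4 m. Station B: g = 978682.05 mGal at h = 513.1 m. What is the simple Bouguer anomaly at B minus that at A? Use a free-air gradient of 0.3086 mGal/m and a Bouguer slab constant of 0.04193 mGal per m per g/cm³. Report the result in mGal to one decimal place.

32.7

Δg_SB(A) = 978564.65 − 978705.73 + 0.3086×882.4 − 0.04193×1.89×882.4 = 61.30 mGal
Δg_SB(B) = 978682.05 − 978705.73 + 0.3086×513.1 − 0.04193×1.89×513.1 = 94.00 mGal
Difference = 94.00 − (61.30) = 32.70 mGal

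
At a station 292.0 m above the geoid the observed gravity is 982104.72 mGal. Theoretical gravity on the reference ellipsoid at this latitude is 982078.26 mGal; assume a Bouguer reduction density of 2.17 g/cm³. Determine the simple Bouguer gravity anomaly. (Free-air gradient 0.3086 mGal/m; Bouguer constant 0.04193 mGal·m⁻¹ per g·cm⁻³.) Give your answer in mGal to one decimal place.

Free-air correction = 0.3086 × 292.0 = 90.11 mGal
Free-air anomaly = 982104.72 − 982078.26 + (90.11) = 116.57 mGal
Bouguer slab correction = 0.04193 × 2.17 × 292.0 = 26.57 mGal
Simple Bouguer anomaly = 116.57 − (26.57) = 90.00 mGal

90.0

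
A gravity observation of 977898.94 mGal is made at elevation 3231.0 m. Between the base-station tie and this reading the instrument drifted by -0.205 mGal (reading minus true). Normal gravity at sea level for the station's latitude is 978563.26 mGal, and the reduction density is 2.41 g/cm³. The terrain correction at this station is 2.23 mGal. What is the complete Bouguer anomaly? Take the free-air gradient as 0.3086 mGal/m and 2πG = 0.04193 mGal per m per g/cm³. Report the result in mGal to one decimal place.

Drift-corrected reading = 977898.94 − (-0.205) = 977899.145 mGal
Free-air correction = 0.3086 × 3231.0 = 997.09 mGal
Free-air anomaly = 977899.145 − 978563.26 + (997.09) = 332.975 mGal
Bouguer slab correction = 0.04193 × 2.41 × 3231.0 = 326.50 mGal
Simple Bouguer anomaly = 332.975 − (326.50) = 6.475 mGal
Complete Bouguer anomaly = 6.475 + 2.23 = 8.705 mGal

8.7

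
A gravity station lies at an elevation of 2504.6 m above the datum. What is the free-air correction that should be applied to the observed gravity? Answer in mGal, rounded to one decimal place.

Free-air correction = 0.3086 × 2504.6 = 772.9 mGal

772.9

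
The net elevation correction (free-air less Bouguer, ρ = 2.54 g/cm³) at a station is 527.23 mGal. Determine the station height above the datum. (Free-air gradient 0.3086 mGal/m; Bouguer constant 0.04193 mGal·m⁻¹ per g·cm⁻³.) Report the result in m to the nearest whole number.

Combined gradient = 0.3086 − 0.04193 × 2.54 = 0.2020978 mGal/m
h = 527.23 / 0.2020978 = 2608.79 m

2609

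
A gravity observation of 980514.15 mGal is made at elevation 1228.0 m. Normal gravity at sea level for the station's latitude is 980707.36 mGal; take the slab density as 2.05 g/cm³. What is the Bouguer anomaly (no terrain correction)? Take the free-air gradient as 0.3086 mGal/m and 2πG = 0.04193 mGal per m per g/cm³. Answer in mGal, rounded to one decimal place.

80.2

Free-air correction = 0.3086 × 1228.0 = 378.96 mGal
Free-air anomaly = 980514.15 − 980707.36 + (378.96) = 185.75 mGal
Bouguer slab correction = 0.04193 × 2.05 × 1228.0 = 105.55 mGal
Simple Bouguer anomaly = 185.75 − (105.55) = 80.20 mGal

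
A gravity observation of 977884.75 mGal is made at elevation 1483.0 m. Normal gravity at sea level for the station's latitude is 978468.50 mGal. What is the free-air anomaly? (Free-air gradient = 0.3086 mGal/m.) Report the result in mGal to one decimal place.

-126.1

Free-air correction = 0.3086 × 1483.0 = 457.65 mGal
Free-air anomaly = 977884.75 − 978468.50 + (457.65) = -126.10 mGal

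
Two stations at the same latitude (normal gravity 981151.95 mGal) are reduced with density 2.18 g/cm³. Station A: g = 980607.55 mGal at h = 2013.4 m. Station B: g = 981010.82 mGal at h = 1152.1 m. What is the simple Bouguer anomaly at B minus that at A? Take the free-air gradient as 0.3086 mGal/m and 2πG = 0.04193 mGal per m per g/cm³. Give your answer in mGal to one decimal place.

Δg_SB(A) = 980607.55 − 981151.95 + 0.3086×2013.4 − 0.04193×2.18×2013.4 = -107.10 mGal
Δg_SB(B) = 981010.82 − 981151.95 + 0.3086×1152.1 − 0.04193×2.18×1152.1 = 109.10 mGal
Difference = 109.10 − (-107.10) = 216.20 mGal

216.2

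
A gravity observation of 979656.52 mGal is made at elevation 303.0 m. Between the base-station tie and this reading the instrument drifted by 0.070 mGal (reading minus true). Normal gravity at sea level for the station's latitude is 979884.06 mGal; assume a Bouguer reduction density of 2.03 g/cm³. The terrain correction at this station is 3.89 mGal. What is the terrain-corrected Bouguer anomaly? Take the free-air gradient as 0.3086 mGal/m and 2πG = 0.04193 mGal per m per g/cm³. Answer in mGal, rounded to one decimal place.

Drift-corrected reading = 979656.52 − (0.070) = 979656.450 mGal
Free-air correction = 0.3086 × 303.0 = 93.51 mGal
Free-air anomaly = 979656.450 − 979884.06 + (93.51) = -134.100 mGal
Bouguer slab correction = 0.04193 × 2.03 × 303.0 = 25.79 mGal
Simple Bouguer anomaly = -134.100 − (25.79) = -159.890 mGal
Complete Bouguer anomaly = -159.890 + 3.89 = -156.000 mGal

-156.0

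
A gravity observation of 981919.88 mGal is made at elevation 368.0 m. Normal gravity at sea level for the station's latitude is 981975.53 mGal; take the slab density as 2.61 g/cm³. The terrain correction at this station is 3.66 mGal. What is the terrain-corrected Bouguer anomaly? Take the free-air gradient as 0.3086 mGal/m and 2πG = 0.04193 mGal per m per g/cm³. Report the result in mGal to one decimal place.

Free-air correction = 0.3086 × 368.0 = 113.56 mGal
Free-air anomaly = 981919.88 − 981975.53 + (113.56) = 57.91 mGal
Bouguer slab correction = 0.04193 × 2.61 × 368.0 = 40.27 mGal
Simple Bouguer anomaly = 57.91 − (40.27) = 17.64 mGal
Complete Bouguer anomaly = 17.64 + 3.66 = 21.30 mGal

21.3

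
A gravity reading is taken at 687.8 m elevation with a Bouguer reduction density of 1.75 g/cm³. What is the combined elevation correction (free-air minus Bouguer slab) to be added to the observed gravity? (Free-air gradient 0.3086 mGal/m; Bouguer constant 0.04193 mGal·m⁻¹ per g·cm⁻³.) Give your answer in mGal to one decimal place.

Combined gradient = 0.3086 − 0.04193 × 1.75 = 0.2352225 mGal/m
Combined elevation correction = 0.2352225 × 687.8 = 161.8 mGal

161.8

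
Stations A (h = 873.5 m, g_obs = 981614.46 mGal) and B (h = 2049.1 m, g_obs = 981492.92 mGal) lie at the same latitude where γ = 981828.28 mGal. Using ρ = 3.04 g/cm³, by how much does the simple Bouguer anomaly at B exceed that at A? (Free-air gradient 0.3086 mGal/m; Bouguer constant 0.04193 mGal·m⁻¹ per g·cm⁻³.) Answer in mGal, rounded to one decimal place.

91.4

Δg_SB(A) = 981614.46 − 981828.28 + 0.3086×873.5 − 0.04193×3.04×873.5 = -55.60 mGal
Δg_SB(B) = 981492.92 − 981828.28 + 0.3086×2049.1 − 0.04193×3.04×2049.1 = 35.80 mGal
Difference = 35.80 − (-55.60) = 91.40 mGal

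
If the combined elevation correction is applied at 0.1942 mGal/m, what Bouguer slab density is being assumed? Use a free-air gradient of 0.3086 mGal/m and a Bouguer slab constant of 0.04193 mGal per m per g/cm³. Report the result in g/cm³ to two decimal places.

0.1942 = 0.3086 − 0.04193 × ρ
ρ = (0.3086 − 0.1942) / 0.04193 = 2.73 g/cm³

2.73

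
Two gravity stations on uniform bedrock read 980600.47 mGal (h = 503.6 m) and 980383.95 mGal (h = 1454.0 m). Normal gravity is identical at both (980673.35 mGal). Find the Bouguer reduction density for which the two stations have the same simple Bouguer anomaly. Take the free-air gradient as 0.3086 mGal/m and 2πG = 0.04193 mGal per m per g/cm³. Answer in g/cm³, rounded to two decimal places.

Δg_obs = 980383.95 − 980600.47 = -216.52 mGal over Δh = 1454.0 − 503.6 = 950.4 m
Equal Bouguer anomalies ⇒ Δg_obs + (0.3086 − 0.04193ρ)·Δh = 0
0.3086 − 0.04193ρ = −Δg_obs/Δh = 0.22782
ρ = (0.3086 − 0.22782) / 0.04193 = 1.93 g/cm³

1.93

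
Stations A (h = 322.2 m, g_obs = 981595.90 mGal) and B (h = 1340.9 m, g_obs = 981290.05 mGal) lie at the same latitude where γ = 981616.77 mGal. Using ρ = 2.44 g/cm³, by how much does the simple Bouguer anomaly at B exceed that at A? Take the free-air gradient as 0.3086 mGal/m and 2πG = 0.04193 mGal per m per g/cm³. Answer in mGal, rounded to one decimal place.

-95.7

Δg_SB(A) = 981595.90 − 981616.77 + 0.3086×322.2 − 0.04193×2.44×322.2 = 45.60 mGal
Δg_SB(B) = 981290.05 − 981616.77 + 0.3086×1340.9 − 0.04193×2.44×1340.9 = -50.10 mGal
Difference = -50.10 − (45.60) = -95.70 mGal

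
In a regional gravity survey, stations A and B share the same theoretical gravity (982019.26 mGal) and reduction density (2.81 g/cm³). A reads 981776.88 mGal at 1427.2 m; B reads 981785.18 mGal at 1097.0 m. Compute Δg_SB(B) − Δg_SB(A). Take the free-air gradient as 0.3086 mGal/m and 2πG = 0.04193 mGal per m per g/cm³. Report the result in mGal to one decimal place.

-54.7

Δg_SB(A) = 981776.88 − 982019.26 + 0.3086×1427.2 − 0.04193×2.81×1427.2 = 29.90 mGal
Δg_SB(B) = 981785.18 − 982019.26 + 0.3086×1097.0 − 0.04193×2.81×1097.0 = -24.80 mGal
Difference = -24.80 − (29.90) = -54.70 mGal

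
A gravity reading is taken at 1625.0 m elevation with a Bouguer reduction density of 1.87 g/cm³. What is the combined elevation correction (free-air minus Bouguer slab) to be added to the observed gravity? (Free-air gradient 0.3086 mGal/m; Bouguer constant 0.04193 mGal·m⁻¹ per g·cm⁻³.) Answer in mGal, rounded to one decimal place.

Combined gradient = 0.3086 − 0.04193 × 1.87 = 0.2301909 mGal/m
Combined elevation correction = 0.2301909 × 1625.0 = 374.1 mGal

374.1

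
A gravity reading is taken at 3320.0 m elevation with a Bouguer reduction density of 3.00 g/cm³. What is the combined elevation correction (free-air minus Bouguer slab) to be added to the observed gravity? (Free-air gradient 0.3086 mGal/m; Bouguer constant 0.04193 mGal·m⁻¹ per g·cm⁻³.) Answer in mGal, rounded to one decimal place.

Combined gradient = 0.3086 − 0.04193 × 3.00 = 0.1828100 mGal/m
Combined elevation correction = 0.1828100 × 3320.0 = 606.9 mGal

606.9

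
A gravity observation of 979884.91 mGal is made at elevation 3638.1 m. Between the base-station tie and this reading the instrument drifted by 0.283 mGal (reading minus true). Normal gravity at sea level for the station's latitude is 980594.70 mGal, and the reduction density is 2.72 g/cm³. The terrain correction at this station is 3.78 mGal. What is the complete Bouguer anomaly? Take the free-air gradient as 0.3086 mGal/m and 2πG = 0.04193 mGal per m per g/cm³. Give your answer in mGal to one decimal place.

Drift-corrected reading = 979884.91 − (0.283) = 979884.627 mGal
Free-air correction = 0.3086 × 3638.1 = 1122.72 mGal
Free-air anomaly = 979884.627 − 980594.70 + (1122.72) = 412.647 mGal
Bouguer slab correction = 0.04193 × 2.72 × 3638.1 = 414.92 mGal
Simple Bouguer anomaly = 412.647 − (414.92) = -2.273 mGal
Complete Bouguer anomaly = -2.273 + 3.78 = 1.507 mGal

1.5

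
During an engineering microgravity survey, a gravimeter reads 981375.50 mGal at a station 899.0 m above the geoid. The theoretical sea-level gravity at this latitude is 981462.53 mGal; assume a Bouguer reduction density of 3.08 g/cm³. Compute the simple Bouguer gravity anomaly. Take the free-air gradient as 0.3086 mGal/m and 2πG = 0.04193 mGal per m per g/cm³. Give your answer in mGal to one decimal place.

74.3

Free-air correction = 0.3086 × 899.0 = 277.43 mGal
Free-air anomaly = 981375.50 − 981462.53 + (277.43) = 190.40 mGal
Bouguer slab correction = 0.04193 × 3.08 × 899.0 = 116.10 mGal
Simple Bouguer anomaly = 190.40 − (116.10) = 74.30 mGal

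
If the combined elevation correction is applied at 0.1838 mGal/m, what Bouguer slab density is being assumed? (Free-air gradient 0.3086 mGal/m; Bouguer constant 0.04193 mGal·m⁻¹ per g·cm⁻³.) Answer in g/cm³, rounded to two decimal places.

0.1838 = 0.3086 − 0.04193 × ρ
ρ = (0.3086 − 0.1838) / 0.04193 = 2.98 g/cm³

2.98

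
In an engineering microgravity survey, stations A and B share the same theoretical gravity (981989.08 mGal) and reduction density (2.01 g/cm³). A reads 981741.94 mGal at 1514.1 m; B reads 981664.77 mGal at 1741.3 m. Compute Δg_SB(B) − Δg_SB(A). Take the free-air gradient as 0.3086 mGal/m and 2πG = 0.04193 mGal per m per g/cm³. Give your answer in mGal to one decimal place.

Δg_SB(A) = 981741.94 − 981989.08 + 0.3086×1514.1 − 0.04193×2.01×1514.1 = 92.50 mGal
Δg_SB(B) = 981664.77 − 981989.08 + 0.3086×1741.3 − 0.04193×2.01×1741.3 = 66.30 mGal
Difference = 66.30 − (92.50) = -26.20 mGal

-26.2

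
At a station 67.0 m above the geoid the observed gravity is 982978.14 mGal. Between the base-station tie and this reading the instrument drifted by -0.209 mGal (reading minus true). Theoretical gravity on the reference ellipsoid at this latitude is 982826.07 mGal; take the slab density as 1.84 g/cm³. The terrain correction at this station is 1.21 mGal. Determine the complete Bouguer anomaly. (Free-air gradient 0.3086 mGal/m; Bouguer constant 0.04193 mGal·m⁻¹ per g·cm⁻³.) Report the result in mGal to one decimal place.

Drift-corrected reading = 982978.14 − (-0.209) = 982978.349 mGal
Free-air correction = 0.3086 × 67.0 = 20.68 mGal
Free-air anomaly = 982978.349 − 982826.07 + (20.68) = 172.959 mGal
Bouguer slab correction = 0.04193 × 1.84 × 67.0 = 5.17 mGal
Simple Bouguer anomaly = 172.959 − (5.17) = 167.789 mGal
Complete Bouguer anomaly = 167.789 + 1.21 = 168.999 mGal

169.0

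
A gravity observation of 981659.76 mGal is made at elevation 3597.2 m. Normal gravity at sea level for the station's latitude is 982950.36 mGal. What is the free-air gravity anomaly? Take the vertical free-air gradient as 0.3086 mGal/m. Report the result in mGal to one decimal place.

Free-air correction = 0.3086 × 3597.2 = 1110.10 mGal
Free-air anomaly = 981659.76 − 982950.36 + (1110.10) = -180.50 mGal

-180.5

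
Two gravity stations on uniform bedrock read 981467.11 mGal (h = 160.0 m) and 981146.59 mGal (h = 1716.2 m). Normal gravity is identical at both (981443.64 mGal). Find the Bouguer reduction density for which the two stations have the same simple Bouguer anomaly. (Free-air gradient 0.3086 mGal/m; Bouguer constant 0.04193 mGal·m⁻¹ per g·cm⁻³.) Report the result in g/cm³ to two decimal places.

Δg_obs = 981146.59 − 981467.11 = -320.52 mGal over Δh = 1716.2 − 160.0 = 1556.2 m
Equal Bouguer anomalies ⇒ Δg_obs + (0.3086 − 0.04193ρ)·Δh = 0
0.3086 − 0.04193ρ = −Δg_obs/Δh = 0.20596
ρ = (0.3086 − 0.20596) / 0.04193 = 2.45 g/cm³

2.45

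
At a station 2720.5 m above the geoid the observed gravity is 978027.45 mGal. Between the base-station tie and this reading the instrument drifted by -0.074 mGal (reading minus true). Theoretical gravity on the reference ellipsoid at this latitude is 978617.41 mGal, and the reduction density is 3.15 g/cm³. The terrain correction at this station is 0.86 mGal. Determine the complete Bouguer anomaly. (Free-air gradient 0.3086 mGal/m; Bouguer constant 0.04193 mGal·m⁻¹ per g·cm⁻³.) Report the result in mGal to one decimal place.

Drift-corrected reading = 978027.45 − (-0.074) = 978027.524 mGal
Free-air correction = 0.3086 × 2720.5 = 839.55 mGal
Free-air anomaly = 978027.524 − 978617.41 + (839.55) = 249.664 mGal
Bouguer slab correction = 0.04193 × 3.15 × 2720.5 = 359.32 mGal
Simple Bouguer anomaly = 249.664 − (359.32) = -109.656 mGal
Complete Bouguer anomaly = -109.656 + 0.86 = -108.796 mGal

-108.8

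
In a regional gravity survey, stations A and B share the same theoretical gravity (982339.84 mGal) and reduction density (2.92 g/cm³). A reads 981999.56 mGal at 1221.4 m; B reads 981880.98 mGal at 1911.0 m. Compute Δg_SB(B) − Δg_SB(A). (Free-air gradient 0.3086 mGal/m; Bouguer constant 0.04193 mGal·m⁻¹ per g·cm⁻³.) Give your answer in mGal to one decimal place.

Δg_SB(A) = 981999.56 − 982339.84 + 0.3086×1221.4 − 0.04193×2.92×1221.4 = -112.90 mGal
Δg_SB(B) = 981880.98 − 982339.84 + 0.3086×1911.0 − 0.04193×2.92×1911.0 = -103.10 mGal
Difference = -103.10 − (-112.90) = 9.80 mGal

9.8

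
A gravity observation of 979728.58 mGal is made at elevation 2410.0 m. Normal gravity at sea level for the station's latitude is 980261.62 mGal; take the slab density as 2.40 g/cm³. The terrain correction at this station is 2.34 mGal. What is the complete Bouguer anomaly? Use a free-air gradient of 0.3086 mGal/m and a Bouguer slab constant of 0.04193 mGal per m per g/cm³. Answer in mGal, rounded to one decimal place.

-29.5

Free-air correction = 0.3086 × 2410.0 = 743.73 mGal
Free-air anomaly = 979728.58 − 980261.62 + (743.73) = 210.69 mGal
Bouguer slab correction = 0.04193 × 2.40 × 2410.0 = 242.52 mGal
Simple Bouguer anomaly = 210.69 − (242.52) = -31.83 mGal
Complete Bouguer anomaly = -31.83 + 2.34 = -29.49 mGal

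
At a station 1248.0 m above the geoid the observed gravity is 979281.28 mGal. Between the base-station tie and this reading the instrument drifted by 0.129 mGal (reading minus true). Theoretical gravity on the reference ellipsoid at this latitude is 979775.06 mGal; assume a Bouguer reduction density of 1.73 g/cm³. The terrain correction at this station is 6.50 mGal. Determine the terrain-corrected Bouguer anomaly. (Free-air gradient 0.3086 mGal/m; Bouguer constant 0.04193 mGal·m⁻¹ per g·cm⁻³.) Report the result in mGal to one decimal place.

-192.8

Drift-corrected reading = 979281.28 − (0.129) = 979281.151 mGal
Free-air correction = 0.3086 × 1248.0 = 385.13 mGal
Free-air anomaly = 979281.151 − 979775.06 + (385.13) = -108.779 mGal
Bouguer slab correction = 0.04193 × 1.73 × 1248.0 = 90.53 mGal
Simple Bouguer anomaly = -108.779 − (90.53) = -199.309 mGal
Complete Bouguer anomaly = -199.309 + 6.50 = -192.809 mGal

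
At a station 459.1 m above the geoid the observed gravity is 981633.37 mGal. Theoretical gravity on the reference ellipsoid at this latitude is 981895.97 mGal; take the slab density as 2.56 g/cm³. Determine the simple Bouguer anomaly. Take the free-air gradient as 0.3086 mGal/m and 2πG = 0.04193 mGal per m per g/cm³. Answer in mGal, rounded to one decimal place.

-170.2

Free-air correction = 0.3086 × 459.1 = 141.68 mGal
Free-air anomaly = 981633.37 − 981895.97 + (141.68) = -120.92 mGal
Bouguer slab correction = 0.04193 × 2.56 × 459.1 = 49.28 mGal
Simple Bouguer anomaly = -120.92 − (49.28) = -170.20 mGal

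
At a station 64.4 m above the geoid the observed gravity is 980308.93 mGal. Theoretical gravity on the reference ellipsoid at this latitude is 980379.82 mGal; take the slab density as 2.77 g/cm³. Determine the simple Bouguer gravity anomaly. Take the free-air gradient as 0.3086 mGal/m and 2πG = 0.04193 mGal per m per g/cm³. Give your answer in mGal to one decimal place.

-58.5

Free-air correction = 0.3086 × 64.4 = 19.87 mGal
Free-air anomaly = 980308.93 − 980379.82 + (19.87) = -51.02 mGal
Bouguer slab correction = 0.04193 × 2.77 × 64.4 = 7.48 mGal
Simple Bouguer anomaly = -51.02 − (7.48) = -58.50 mGal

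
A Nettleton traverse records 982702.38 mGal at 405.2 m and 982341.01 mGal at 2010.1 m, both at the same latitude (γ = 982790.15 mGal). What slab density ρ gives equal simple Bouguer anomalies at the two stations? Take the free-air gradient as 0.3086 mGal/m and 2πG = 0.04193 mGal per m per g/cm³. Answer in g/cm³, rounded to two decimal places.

1.99

Δg_obs = 982341.01 − 982702.38 = -361.37 mGal over Δh = 2010.1 − 405.2 = 1604.9 m
Equal Bouguer anomalies ⇒ Δg_obs + (0.3086 − 0.04193ρ)·Δh = 0
0.3086 − 0.04193ρ = −Δg_obs/Δh = 0.22517
ρ = (0.3086 − 0.22517) / 0.04193 = 1.99 g/cm³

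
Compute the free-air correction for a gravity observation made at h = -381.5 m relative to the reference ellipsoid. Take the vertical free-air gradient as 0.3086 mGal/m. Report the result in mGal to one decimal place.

-117.7

Free-air correction = 0.3086 × -381.5 = -117.7 mGal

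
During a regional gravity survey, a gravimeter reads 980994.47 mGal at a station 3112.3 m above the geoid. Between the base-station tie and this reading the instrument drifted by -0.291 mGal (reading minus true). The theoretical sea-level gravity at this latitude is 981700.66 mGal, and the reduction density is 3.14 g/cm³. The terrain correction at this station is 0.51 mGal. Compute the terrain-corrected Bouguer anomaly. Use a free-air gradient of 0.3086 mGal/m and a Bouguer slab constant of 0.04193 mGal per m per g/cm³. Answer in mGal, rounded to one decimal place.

-154.7

Drift-corrected reading = 980994.47 − (-0.291) = 980994.761 mGal
Free-air correction = 0.3086 × 3112.3 = 960.46 mGal
Free-air anomaly = 980994.761 − 981700.66 + (960.46) = 254.561 mGal
Bouguer slab correction = 0.04193 × 3.14 × 3112.3 = 409.77 mGal
Simple Bouguer anomaly = 254.561 − (409.77) = -155.209 mGal
Complete Bouguer anomaly = -155.209 + 0.51 = -154.699 mGal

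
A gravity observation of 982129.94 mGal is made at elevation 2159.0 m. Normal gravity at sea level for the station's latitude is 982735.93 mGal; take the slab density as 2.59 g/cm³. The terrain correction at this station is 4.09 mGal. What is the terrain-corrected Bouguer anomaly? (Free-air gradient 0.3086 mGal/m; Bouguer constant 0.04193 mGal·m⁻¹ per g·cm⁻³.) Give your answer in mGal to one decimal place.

-170.1

Free-air correction = 0.3086 × 2159.0 = 666.27 mGal
Free-air anomaly = 982129.94 − 982735.93 + (666.27) = 60.28 mGal
Bouguer slab correction = 0.04193 × 2.59 × 2159.0 = 234.46 mGal
Simple Bouguer anomaly = 60.28 − (234.46) = -174.18 mGal
Complete Bouguer anomaly = -174.18 + 4.09 = -170.09 mGal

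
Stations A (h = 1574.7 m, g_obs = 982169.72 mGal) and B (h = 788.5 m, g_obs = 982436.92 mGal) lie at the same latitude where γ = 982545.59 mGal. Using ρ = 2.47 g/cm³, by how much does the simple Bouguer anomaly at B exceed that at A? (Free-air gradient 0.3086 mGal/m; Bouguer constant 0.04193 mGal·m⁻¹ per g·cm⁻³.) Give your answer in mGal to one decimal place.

Δg_SB(A) = 982169.72 − 982545.59 + 0.3086×1574.7 − 0.04193×2.47×1574.7 = -53.00 mGal
Δg_SB(B) = 982436.92 − 982545.59 + 0.3086×788.5 − 0.04193×2.47×788.5 = 53.00 mGal
Difference = 53.00 − (-53.00) = 106.00 mGal

106.0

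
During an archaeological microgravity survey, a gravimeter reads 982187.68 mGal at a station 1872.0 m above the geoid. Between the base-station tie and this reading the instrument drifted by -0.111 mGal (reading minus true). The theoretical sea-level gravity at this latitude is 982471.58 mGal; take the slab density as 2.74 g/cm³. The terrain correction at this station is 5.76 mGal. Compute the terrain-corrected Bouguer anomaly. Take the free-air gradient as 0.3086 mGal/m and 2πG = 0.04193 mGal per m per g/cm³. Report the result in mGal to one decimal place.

Drift-corrected reading = 982187.68 − (-0.111) = 982187.791 mGal
Free-air correction = 0.3086 × 1872.0 = 577.70 mGal
Free-air anomaly = 982187.791 − 982471.58 + (577.70) = 293.911 mGal
Bouguer slab correction = 0.04193 × 2.74 × 1872.0 = 215.07 mGal
Simple Bouguer anomaly = 293.911 − (215.07) = 78.841 mGal
Complete Bouguer anomaly = 78.841 + 5.76 = 84.601 mGal

84.6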